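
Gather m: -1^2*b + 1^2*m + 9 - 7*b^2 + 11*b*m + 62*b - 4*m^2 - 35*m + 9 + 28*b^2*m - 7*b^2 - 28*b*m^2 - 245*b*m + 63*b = -14*b^2 + 124*b + m^2*(-28*b - 4) + m*(28*b^2 - 234*b - 34) + 18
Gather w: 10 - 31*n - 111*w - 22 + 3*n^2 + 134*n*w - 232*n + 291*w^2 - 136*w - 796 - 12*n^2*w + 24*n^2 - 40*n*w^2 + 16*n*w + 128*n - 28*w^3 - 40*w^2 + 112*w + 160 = 27*n^2 - 135*n - 28*w^3 + w^2*(251 - 40*n) + w*(-12*n^2 + 150*n - 135) - 648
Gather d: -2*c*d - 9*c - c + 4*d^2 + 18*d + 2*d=-10*c + 4*d^2 + d*(20 - 2*c)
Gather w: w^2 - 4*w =w^2 - 4*w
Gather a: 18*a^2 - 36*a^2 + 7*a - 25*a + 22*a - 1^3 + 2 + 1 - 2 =-18*a^2 + 4*a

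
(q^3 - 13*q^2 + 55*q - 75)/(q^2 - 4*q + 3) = (q^2 - 10*q + 25)/(q - 1)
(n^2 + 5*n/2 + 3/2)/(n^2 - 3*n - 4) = (n + 3/2)/(n - 4)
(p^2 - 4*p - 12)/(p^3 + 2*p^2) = (p - 6)/p^2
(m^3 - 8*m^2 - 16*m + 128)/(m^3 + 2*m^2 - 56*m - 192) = (m - 4)/(m + 6)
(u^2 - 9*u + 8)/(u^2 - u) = (u - 8)/u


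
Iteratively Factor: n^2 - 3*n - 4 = (n + 1)*(n - 4)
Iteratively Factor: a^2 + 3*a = (a)*(a + 3)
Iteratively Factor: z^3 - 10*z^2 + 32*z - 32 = (z - 2)*(z^2 - 8*z + 16) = (z - 4)*(z - 2)*(z - 4)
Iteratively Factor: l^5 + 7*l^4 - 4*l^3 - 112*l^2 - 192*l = (l + 3)*(l^4 + 4*l^3 - 16*l^2 - 64*l) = (l + 3)*(l + 4)*(l^3 - 16*l) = l*(l + 3)*(l + 4)*(l^2 - 16) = l*(l + 3)*(l + 4)^2*(l - 4)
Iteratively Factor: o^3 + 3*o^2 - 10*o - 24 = (o - 3)*(o^2 + 6*o + 8) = (o - 3)*(o + 4)*(o + 2)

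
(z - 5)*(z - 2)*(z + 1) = z^3 - 6*z^2 + 3*z + 10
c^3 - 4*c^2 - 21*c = c*(c - 7)*(c + 3)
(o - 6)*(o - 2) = o^2 - 8*o + 12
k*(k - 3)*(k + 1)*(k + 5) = k^4 + 3*k^3 - 13*k^2 - 15*k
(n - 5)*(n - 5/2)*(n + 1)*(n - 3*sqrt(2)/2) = n^4 - 13*n^3/2 - 3*sqrt(2)*n^3/2 + 5*n^2 + 39*sqrt(2)*n^2/4 - 15*sqrt(2)*n/2 + 25*n/2 - 75*sqrt(2)/4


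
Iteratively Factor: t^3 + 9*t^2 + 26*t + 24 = (t + 4)*(t^2 + 5*t + 6) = (t + 3)*(t + 4)*(t + 2)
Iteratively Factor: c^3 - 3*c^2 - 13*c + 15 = (c + 3)*(c^2 - 6*c + 5) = (c - 5)*(c + 3)*(c - 1)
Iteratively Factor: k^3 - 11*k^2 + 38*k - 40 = (k - 5)*(k^2 - 6*k + 8) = (k - 5)*(k - 4)*(k - 2)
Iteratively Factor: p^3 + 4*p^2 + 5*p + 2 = (p + 1)*(p^2 + 3*p + 2) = (p + 1)*(p + 2)*(p + 1)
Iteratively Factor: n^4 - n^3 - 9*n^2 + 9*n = (n + 3)*(n^3 - 4*n^2 + 3*n) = n*(n + 3)*(n^2 - 4*n + 3) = n*(n - 1)*(n + 3)*(n - 3)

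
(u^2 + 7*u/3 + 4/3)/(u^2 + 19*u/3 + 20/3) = (u + 1)/(u + 5)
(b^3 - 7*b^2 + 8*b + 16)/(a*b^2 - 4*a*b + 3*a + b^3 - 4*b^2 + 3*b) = (b^3 - 7*b^2 + 8*b + 16)/(a*b^2 - 4*a*b + 3*a + b^3 - 4*b^2 + 3*b)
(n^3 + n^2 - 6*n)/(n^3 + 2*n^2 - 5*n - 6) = n/(n + 1)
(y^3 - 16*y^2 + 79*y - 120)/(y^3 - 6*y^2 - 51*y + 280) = (y - 3)/(y + 7)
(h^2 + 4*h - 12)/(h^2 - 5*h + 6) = (h + 6)/(h - 3)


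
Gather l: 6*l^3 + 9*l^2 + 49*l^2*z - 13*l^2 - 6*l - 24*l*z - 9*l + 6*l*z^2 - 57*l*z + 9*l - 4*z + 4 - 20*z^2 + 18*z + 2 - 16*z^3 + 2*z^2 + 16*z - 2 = 6*l^3 + l^2*(49*z - 4) + l*(6*z^2 - 81*z - 6) - 16*z^3 - 18*z^2 + 30*z + 4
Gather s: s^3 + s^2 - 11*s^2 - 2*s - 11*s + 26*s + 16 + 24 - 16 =s^3 - 10*s^2 + 13*s + 24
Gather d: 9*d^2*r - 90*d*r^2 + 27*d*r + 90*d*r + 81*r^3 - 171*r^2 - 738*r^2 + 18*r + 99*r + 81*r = 9*d^2*r + d*(-90*r^2 + 117*r) + 81*r^3 - 909*r^2 + 198*r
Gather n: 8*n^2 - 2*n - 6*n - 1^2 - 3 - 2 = 8*n^2 - 8*n - 6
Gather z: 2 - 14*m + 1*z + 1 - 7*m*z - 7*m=-21*m + z*(1 - 7*m) + 3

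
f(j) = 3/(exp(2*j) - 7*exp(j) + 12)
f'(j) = 3*(-2*exp(2*j) + 7*exp(j))/(exp(2*j) - 7*exp(j) + 12)^2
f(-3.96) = 0.25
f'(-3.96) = 0.00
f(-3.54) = 0.25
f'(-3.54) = 0.00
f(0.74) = 1.74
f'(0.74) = 5.96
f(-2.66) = 0.26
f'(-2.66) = 0.01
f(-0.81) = 0.33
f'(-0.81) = 0.10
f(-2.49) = 0.26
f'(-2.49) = 0.01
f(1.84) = 0.40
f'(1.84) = -1.84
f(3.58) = 0.00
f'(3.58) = -0.01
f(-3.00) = 0.26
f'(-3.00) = 0.01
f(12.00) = 0.00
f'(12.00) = 0.00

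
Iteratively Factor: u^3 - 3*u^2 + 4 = (u - 2)*(u^2 - u - 2) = (u - 2)^2*(u + 1)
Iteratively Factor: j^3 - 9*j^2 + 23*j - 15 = (j - 3)*(j^2 - 6*j + 5) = (j - 3)*(j - 1)*(j - 5)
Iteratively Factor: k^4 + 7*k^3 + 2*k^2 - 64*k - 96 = (k - 3)*(k^3 + 10*k^2 + 32*k + 32) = (k - 3)*(k + 4)*(k^2 + 6*k + 8) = (k - 3)*(k + 2)*(k + 4)*(k + 4)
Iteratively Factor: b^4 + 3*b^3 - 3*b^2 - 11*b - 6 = (b + 1)*(b^3 + 2*b^2 - 5*b - 6) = (b - 2)*(b + 1)*(b^2 + 4*b + 3) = (b - 2)*(b + 1)^2*(b + 3)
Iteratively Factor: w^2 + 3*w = (w + 3)*(w)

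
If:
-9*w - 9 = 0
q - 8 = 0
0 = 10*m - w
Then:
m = -1/10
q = 8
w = -1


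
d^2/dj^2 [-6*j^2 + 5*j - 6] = -12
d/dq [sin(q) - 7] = cos(q)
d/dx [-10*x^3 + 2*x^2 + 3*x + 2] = -30*x^2 + 4*x + 3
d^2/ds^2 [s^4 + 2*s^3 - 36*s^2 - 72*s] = 12*s^2 + 12*s - 72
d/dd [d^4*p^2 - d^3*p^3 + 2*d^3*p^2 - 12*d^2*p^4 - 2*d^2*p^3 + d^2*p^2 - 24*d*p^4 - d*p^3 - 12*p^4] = p^2*(4*d^3 - 3*d^2*p + 6*d^2 - 24*d*p^2 - 4*d*p + 2*d - 24*p^2 - p)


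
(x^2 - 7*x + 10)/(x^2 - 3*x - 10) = (x - 2)/(x + 2)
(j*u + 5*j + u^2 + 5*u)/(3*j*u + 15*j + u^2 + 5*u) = (j + u)/(3*j + u)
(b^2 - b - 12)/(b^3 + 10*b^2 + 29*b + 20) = (b^2 - b - 12)/(b^3 + 10*b^2 + 29*b + 20)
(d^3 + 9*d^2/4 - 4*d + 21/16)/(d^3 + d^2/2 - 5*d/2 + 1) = (d^2 + 11*d/4 - 21/8)/(d^2 + d - 2)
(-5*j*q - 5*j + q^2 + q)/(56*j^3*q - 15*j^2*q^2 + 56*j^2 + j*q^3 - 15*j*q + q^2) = (-5*j*q - 5*j + q^2 + q)/(56*j^3*q - 15*j^2*q^2 + 56*j^2 + j*q^3 - 15*j*q + q^2)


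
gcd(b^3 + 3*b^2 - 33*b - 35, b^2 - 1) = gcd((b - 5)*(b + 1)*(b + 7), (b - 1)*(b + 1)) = b + 1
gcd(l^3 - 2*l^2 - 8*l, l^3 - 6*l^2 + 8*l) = l^2 - 4*l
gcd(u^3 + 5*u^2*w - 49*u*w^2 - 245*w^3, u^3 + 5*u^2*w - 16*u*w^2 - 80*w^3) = u + 5*w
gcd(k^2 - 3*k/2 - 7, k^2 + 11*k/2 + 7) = k + 2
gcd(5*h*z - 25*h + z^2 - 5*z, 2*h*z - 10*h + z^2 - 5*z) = z - 5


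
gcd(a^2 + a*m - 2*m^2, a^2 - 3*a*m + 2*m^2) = a - m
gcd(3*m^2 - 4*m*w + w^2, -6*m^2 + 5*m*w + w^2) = -m + w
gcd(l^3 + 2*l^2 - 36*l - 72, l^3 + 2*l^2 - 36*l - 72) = l^3 + 2*l^2 - 36*l - 72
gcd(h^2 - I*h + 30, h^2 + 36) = h - 6*I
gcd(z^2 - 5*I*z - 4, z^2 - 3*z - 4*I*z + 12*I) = z - 4*I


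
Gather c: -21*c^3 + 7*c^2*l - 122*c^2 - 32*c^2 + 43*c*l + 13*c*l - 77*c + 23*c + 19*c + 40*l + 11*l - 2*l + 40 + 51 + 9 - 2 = -21*c^3 + c^2*(7*l - 154) + c*(56*l - 35) + 49*l + 98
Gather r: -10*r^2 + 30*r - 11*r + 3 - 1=-10*r^2 + 19*r + 2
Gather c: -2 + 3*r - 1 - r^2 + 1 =-r^2 + 3*r - 2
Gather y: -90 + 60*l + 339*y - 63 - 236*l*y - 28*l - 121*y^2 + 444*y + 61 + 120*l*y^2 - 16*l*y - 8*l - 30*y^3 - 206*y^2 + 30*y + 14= 24*l - 30*y^3 + y^2*(120*l - 327) + y*(813 - 252*l) - 78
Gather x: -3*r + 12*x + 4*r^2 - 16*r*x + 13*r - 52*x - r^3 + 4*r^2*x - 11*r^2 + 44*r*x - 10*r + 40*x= -r^3 - 7*r^2 + x*(4*r^2 + 28*r)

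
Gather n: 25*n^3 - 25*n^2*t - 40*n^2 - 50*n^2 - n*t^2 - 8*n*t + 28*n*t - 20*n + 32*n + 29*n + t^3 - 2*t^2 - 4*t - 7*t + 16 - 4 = 25*n^3 + n^2*(-25*t - 90) + n*(-t^2 + 20*t + 41) + t^3 - 2*t^2 - 11*t + 12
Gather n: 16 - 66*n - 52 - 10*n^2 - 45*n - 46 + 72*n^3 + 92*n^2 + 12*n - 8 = 72*n^3 + 82*n^2 - 99*n - 90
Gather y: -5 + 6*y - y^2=-y^2 + 6*y - 5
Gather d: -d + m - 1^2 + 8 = -d + m + 7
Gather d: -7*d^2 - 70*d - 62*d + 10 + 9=-7*d^2 - 132*d + 19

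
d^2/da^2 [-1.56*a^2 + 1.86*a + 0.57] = -3.12000000000000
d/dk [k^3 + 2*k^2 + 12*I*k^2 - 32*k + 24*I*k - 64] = 3*k^2 + k*(4 + 24*I) - 32 + 24*I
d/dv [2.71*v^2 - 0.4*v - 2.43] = 5.42*v - 0.4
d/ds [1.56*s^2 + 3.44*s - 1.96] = 3.12*s + 3.44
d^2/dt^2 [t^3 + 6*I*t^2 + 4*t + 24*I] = 6*t + 12*I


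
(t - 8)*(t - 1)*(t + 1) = t^3 - 8*t^2 - t + 8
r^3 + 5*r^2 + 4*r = r*(r + 1)*(r + 4)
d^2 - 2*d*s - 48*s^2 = (d - 8*s)*(d + 6*s)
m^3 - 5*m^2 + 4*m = m*(m - 4)*(m - 1)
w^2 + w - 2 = (w - 1)*(w + 2)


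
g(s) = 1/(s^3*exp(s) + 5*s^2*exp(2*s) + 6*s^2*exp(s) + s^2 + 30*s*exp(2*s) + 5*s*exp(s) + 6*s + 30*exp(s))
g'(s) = (-s^3*exp(s) - 10*s^2*exp(2*s) - 9*s^2*exp(s) - 70*s*exp(2*s) - 17*s*exp(s) - 2*s - 30*exp(2*s) - 35*exp(s) - 6)/(s^3*exp(s) + 5*s^2*exp(2*s) + 6*s^2*exp(s) + s^2 + 30*s*exp(2*s) + 5*s*exp(s) + 6*s + 30*exp(s))^2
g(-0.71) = 0.17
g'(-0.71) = -0.40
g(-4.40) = -0.15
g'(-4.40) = 0.05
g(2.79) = 0.00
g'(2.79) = -0.00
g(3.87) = 0.00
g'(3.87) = -0.00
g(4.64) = 0.00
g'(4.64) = -0.00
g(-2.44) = -0.18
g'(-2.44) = -0.11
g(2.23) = 0.00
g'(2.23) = -0.00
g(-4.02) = -0.14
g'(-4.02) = 0.02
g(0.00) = 0.03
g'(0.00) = -0.08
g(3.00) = 0.00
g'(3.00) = 0.00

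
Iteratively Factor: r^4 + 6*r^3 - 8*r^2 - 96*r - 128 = (r + 4)*(r^3 + 2*r^2 - 16*r - 32) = (r + 4)^2*(r^2 - 2*r - 8) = (r + 2)*(r + 4)^2*(r - 4)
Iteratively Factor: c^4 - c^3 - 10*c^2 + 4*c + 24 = (c + 2)*(c^3 - 3*c^2 - 4*c + 12) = (c - 2)*(c + 2)*(c^2 - c - 6) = (c - 3)*(c - 2)*(c + 2)*(c + 2)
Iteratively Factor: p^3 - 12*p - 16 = (p - 4)*(p^2 + 4*p + 4) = (p - 4)*(p + 2)*(p + 2)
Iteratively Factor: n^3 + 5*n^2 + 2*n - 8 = (n - 1)*(n^2 + 6*n + 8) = (n - 1)*(n + 4)*(n + 2)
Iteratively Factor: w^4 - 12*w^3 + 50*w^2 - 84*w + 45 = (w - 3)*(w^3 - 9*w^2 + 23*w - 15) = (w - 5)*(w - 3)*(w^2 - 4*w + 3) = (w - 5)*(w - 3)^2*(w - 1)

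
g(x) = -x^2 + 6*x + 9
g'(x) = 6 - 2*x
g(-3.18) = -20.19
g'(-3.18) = 12.36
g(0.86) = 13.42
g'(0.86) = 4.28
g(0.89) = 13.55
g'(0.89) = 4.22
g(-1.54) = -2.61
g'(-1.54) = 9.08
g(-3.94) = -30.16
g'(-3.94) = 13.88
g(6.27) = 7.31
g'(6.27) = -6.54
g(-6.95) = -81.00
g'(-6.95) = 19.90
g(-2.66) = -14.04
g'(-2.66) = 11.32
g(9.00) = -18.00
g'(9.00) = -12.00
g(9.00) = -18.00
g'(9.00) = -12.00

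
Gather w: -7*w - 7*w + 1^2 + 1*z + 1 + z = -14*w + 2*z + 2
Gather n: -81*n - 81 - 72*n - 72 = -153*n - 153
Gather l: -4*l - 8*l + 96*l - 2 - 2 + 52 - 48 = 84*l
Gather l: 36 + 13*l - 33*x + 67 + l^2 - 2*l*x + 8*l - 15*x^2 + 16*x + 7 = l^2 + l*(21 - 2*x) - 15*x^2 - 17*x + 110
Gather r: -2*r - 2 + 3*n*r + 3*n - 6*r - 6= 3*n + r*(3*n - 8) - 8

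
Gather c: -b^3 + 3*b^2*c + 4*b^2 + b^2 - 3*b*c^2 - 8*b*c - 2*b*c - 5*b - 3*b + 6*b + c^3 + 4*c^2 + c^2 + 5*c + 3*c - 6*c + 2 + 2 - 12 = -b^3 + 5*b^2 - 2*b + c^3 + c^2*(5 - 3*b) + c*(3*b^2 - 10*b + 2) - 8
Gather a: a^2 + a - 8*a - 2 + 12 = a^2 - 7*a + 10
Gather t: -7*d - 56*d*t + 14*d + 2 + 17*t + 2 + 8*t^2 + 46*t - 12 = 7*d + 8*t^2 + t*(63 - 56*d) - 8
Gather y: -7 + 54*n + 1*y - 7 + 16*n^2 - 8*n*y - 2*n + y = 16*n^2 + 52*n + y*(2 - 8*n) - 14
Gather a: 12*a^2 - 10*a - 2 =12*a^2 - 10*a - 2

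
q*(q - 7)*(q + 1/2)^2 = q^4 - 6*q^3 - 27*q^2/4 - 7*q/4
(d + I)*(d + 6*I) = d^2 + 7*I*d - 6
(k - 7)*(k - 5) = k^2 - 12*k + 35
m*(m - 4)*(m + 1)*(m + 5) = m^4 + 2*m^3 - 19*m^2 - 20*m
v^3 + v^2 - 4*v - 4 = (v - 2)*(v + 1)*(v + 2)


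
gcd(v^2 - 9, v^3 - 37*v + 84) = v - 3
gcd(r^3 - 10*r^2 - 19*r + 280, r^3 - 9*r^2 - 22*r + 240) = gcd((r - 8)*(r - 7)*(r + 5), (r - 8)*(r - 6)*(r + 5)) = r^2 - 3*r - 40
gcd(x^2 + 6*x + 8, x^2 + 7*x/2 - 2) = x + 4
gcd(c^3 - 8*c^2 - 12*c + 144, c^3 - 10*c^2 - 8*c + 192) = c^2 - 2*c - 24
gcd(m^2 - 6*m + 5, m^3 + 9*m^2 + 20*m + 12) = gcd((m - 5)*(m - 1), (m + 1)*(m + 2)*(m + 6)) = 1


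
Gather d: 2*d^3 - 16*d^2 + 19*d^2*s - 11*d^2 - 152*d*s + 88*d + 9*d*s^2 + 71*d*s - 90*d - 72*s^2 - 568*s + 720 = 2*d^3 + d^2*(19*s - 27) + d*(9*s^2 - 81*s - 2) - 72*s^2 - 568*s + 720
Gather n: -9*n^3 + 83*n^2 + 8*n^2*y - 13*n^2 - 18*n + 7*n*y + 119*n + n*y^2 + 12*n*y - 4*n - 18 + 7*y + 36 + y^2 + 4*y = -9*n^3 + n^2*(8*y + 70) + n*(y^2 + 19*y + 97) + y^2 + 11*y + 18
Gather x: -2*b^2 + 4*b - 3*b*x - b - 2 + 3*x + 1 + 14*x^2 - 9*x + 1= -2*b^2 + 3*b + 14*x^2 + x*(-3*b - 6)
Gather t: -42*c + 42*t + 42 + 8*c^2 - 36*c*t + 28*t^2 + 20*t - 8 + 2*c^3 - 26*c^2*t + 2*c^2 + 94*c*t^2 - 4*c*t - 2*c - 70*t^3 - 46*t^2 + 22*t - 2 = 2*c^3 + 10*c^2 - 44*c - 70*t^3 + t^2*(94*c - 18) + t*(-26*c^2 - 40*c + 84) + 32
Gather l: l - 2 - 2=l - 4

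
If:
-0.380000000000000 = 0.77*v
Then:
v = -0.49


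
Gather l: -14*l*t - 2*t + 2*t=-14*l*t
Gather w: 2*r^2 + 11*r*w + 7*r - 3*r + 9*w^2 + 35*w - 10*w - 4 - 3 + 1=2*r^2 + 4*r + 9*w^2 + w*(11*r + 25) - 6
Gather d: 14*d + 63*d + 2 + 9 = 77*d + 11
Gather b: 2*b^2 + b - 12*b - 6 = 2*b^2 - 11*b - 6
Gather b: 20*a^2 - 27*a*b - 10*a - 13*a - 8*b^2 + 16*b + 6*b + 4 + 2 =20*a^2 - 23*a - 8*b^2 + b*(22 - 27*a) + 6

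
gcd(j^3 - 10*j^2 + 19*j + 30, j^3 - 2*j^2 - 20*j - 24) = j - 6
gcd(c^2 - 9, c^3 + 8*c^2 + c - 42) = c + 3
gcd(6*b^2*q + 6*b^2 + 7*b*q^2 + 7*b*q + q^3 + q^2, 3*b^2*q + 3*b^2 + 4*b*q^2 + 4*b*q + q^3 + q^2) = b*q + b + q^2 + q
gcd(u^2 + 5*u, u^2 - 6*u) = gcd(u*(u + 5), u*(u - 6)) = u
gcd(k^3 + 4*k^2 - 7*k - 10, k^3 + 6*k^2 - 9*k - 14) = k^2 - k - 2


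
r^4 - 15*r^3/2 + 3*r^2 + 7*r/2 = r*(r - 7)*(r - 1)*(r + 1/2)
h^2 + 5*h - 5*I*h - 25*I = (h + 5)*(h - 5*I)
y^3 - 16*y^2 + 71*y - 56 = (y - 8)*(y - 7)*(y - 1)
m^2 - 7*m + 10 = (m - 5)*(m - 2)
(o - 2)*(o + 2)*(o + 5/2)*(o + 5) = o^4 + 15*o^3/2 + 17*o^2/2 - 30*o - 50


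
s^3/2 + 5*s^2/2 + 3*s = s*(s/2 + 1)*(s + 3)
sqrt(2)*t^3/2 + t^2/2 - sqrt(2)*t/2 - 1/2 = (t - 1)*(t + 1)*(sqrt(2)*t/2 + 1/2)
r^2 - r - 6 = (r - 3)*(r + 2)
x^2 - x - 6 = (x - 3)*(x + 2)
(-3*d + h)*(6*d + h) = -18*d^2 + 3*d*h + h^2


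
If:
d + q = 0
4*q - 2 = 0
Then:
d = -1/2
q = 1/2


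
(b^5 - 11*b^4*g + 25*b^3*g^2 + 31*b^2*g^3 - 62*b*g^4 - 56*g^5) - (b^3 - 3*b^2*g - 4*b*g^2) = b^5 - 11*b^4*g + 25*b^3*g^2 - b^3 + 31*b^2*g^3 + 3*b^2*g - 62*b*g^4 + 4*b*g^2 - 56*g^5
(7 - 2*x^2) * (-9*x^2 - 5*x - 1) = 18*x^4 + 10*x^3 - 61*x^2 - 35*x - 7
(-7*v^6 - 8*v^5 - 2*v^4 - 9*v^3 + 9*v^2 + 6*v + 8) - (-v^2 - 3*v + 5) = -7*v^6 - 8*v^5 - 2*v^4 - 9*v^3 + 10*v^2 + 9*v + 3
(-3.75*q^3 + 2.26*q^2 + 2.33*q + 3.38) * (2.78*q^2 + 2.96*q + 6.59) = -10.425*q^5 - 4.8172*q^4 - 11.5455*q^3 + 31.1866*q^2 + 25.3595*q + 22.2742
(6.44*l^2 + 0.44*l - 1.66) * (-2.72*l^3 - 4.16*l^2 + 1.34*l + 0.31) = -17.5168*l^5 - 27.9872*l^4 + 11.3144*l^3 + 9.4916*l^2 - 2.088*l - 0.5146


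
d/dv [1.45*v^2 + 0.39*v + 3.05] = 2.9*v + 0.39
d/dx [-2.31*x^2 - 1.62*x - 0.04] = -4.62*x - 1.62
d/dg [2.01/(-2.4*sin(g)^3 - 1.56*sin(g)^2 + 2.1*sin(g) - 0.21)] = (14.472*sin(g)^2 + 6.2712*sin(g) - 4.221)*cos(g)/(2.4*sin(g)^3 + 1.56*sin(g)^2 - 2.1*sin(g) + 0.21)^2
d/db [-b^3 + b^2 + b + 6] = -3*b^2 + 2*b + 1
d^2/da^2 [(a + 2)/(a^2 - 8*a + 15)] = 2*(3*(2 - a)*(a^2 - 8*a + 15) + 4*(a - 4)^2*(a + 2))/(a^2 - 8*a + 15)^3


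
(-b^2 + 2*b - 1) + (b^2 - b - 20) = b - 21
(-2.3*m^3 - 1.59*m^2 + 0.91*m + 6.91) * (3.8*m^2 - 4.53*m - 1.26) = -8.74*m^5 + 4.377*m^4 + 13.5587*m^3 + 24.1391*m^2 - 32.4489*m - 8.7066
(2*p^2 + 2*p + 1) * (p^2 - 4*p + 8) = 2*p^4 - 6*p^3 + 9*p^2 + 12*p + 8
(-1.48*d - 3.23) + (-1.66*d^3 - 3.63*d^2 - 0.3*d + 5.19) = -1.66*d^3 - 3.63*d^2 - 1.78*d + 1.96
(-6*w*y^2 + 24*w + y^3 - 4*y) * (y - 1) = -6*w*y^3 + 6*w*y^2 + 24*w*y - 24*w + y^4 - y^3 - 4*y^2 + 4*y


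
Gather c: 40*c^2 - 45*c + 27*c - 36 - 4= 40*c^2 - 18*c - 40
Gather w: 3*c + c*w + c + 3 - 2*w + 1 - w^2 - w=4*c - w^2 + w*(c - 3) + 4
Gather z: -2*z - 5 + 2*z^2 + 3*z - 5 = 2*z^2 + z - 10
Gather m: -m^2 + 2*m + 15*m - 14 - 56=-m^2 + 17*m - 70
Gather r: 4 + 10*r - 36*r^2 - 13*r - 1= -36*r^2 - 3*r + 3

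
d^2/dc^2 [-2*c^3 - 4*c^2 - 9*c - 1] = -12*c - 8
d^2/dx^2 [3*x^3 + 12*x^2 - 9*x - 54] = 18*x + 24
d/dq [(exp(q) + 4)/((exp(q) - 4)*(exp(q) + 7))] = (-exp(2*q) - 8*exp(q) - 40)*exp(q)/(exp(4*q) + 6*exp(3*q) - 47*exp(2*q) - 168*exp(q) + 784)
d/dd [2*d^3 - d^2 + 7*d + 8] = 6*d^2 - 2*d + 7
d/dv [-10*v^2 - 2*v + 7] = -20*v - 2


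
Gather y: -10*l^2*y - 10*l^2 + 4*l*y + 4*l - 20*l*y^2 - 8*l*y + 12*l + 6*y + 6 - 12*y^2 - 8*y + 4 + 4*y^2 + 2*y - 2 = -10*l^2 + 16*l + y^2*(-20*l - 8) + y*(-10*l^2 - 4*l) + 8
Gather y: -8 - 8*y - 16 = -8*y - 24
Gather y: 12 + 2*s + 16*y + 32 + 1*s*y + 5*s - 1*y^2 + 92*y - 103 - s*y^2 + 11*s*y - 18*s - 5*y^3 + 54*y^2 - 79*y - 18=-11*s - 5*y^3 + y^2*(53 - s) + y*(12*s + 29) - 77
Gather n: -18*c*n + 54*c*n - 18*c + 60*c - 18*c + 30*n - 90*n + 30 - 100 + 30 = 24*c + n*(36*c - 60) - 40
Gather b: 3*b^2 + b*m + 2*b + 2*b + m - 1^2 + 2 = 3*b^2 + b*(m + 4) + m + 1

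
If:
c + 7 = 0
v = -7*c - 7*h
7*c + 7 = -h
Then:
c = -7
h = 42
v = -245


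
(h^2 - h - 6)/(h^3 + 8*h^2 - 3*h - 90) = (h + 2)/(h^2 + 11*h + 30)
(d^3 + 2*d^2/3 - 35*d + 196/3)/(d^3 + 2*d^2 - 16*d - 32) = (3*d^2 + 14*d - 49)/(3*(d^2 + 6*d + 8))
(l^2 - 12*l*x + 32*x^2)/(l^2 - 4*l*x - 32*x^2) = (l - 4*x)/(l + 4*x)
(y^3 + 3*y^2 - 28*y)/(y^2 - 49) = y*(y - 4)/(y - 7)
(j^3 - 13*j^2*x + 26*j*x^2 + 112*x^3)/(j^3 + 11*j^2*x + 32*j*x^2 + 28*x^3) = (j^2 - 15*j*x + 56*x^2)/(j^2 + 9*j*x + 14*x^2)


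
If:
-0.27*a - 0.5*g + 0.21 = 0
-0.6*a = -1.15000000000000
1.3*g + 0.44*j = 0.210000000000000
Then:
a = 1.92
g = -0.62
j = 2.29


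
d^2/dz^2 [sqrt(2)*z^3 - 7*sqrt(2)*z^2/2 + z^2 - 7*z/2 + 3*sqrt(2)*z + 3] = 6*sqrt(2)*z - 7*sqrt(2) + 2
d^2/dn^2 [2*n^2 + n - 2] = 4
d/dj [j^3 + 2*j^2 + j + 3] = 3*j^2 + 4*j + 1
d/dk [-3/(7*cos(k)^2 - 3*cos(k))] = 3*(3 - 14*cos(k))*sin(k)/((7*cos(k) - 3)^2*cos(k)^2)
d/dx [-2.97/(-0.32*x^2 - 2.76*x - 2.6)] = (-1.9008*x - 8.1972)/(0.32*x^2 + 2.76*x + 2.6)^2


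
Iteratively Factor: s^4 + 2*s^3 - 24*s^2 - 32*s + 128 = (s + 4)*(s^3 - 2*s^2 - 16*s + 32) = (s - 2)*(s + 4)*(s^2 - 16) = (s - 2)*(s + 4)^2*(s - 4)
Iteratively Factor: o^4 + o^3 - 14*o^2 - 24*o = (o - 4)*(o^3 + 5*o^2 + 6*o) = (o - 4)*(o + 2)*(o^2 + 3*o) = o*(o - 4)*(o + 2)*(o + 3)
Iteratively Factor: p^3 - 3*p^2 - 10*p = (p - 5)*(p^2 + 2*p) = (p - 5)*(p + 2)*(p)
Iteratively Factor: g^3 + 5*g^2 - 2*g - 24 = (g + 3)*(g^2 + 2*g - 8) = (g - 2)*(g + 3)*(g + 4)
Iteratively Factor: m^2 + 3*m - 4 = (m - 1)*(m + 4)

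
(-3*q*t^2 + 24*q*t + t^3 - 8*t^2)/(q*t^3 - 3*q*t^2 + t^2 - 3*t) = (-3*q*t + 24*q + t^2 - 8*t)/(q*t^2 - 3*q*t + t - 3)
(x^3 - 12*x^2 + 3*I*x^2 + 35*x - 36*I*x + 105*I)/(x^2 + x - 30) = (x^2 + x*(-7 + 3*I) - 21*I)/(x + 6)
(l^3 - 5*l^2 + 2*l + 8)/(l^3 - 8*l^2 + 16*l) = (l^2 - l - 2)/(l*(l - 4))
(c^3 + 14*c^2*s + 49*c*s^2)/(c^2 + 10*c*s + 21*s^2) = c*(c + 7*s)/(c + 3*s)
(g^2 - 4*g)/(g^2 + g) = (g - 4)/(g + 1)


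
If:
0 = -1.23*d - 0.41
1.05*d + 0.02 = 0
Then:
No Solution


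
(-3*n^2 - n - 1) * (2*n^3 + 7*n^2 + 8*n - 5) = -6*n^5 - 23*n^4 - 33*n^3 - 3*n + 5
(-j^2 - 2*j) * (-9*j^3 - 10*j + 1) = 9*j^5 + 18*j^4 + 10*j^3 + 19*j^2 - 2*j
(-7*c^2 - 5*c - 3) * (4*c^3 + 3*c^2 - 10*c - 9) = -28*c^5 - 41*c^4 + 43*c^3 + 104*c^2 + 75*c + 27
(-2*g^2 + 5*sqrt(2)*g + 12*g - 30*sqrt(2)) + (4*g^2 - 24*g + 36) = 2*g^2 - 12*g + 5*sqrt(2)*g - 30*sqrt(2) + 36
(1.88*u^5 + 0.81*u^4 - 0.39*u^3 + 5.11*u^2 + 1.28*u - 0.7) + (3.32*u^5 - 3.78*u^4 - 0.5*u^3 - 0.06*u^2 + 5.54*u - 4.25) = 5.2*u^5 - 2.97*u^4 - 0.89*u^3 + 5.05*u^2 + 6.82*u - 4.95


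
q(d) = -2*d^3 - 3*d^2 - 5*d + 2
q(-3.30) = 57.70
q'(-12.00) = -797.00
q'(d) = -6*d^2 - 6*d - 5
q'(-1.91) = -15.43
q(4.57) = -274.39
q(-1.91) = 14.54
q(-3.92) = 95.97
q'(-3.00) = -41.00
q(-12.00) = 3086.00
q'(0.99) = -16.82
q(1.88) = -31.29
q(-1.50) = 9.50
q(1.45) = -17.65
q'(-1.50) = -9.50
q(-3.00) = 44.00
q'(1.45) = -26.32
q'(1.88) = -37.49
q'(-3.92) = -73.68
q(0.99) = -7.83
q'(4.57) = -157.73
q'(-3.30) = -50.54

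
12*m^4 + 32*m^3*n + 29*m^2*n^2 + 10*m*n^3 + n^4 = (m + n)^2*(2*m + n)*(6*m + n)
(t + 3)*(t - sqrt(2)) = t^2 - sqrt(2)*t + 3*t - 3*sqrt(2)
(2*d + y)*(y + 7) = 2*d*y + 14*d + y^2 + 7*y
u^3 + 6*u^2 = u^2*(u + 6)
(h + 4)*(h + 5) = h^2 + 9*h + 20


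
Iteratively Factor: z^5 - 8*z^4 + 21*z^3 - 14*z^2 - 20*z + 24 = (z - 2)*(z^4 - 6*z^3 + 9*z^2 + 4*z - 12) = (z - 2)^2*(z^3 - 4*z^2 + z + 6) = (z - 2)^3*(z^2 - 2*z - 3) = (z - 2)^3*(z + 1)*(z - 3)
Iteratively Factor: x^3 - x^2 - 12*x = (x - 4)*(x^2 + 3*x) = x*(x - 4)*(x + 3)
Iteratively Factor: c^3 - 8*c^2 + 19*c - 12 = (c - 4)*(c^2 - 4*c + 3) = (c - 4)*(c - 3)*(c - 1)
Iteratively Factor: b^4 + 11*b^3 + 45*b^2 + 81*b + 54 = (b + 3)*(b^3 + 8*b^2 + 21*b + 18) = (b + 2)*(b + 3)*(b^2 + 6*b + 9) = (b + 2)*(b + 3)^2*(b + 3)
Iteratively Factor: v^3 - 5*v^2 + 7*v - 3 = (v - 1)*(v^2 - 4*v + 3) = (v - 1)^2*(v - 3)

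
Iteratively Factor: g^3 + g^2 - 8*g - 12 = (g + 2)*(g^2 - g - 6) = (g - 3)*(g + 2)*(g + 2)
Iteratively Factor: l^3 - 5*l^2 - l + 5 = (l - 1)*(l^2 - 4*l - 5) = (l - 1)*(l + 1)*(l - 5)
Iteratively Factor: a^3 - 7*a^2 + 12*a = (a - 3)*(a^2 - 4*a) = a*(a - 3)*(a - 4)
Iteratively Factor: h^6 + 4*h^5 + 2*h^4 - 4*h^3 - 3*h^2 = (h - 1)*(h^5 + 5*h^4 + 7*h^3 + 3*h^2) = (h - 1)*(h + 1)*(h^4 + 4*h^3 + 3*h^2) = h*(h - 1)*(h + 1)*(h^3 + 4*h^2 + 3*h) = h*(h - 1)*(h + 1)^2*(h^2 + 3*h) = h^2*(h - 1)*(h + 1)^2*(h + 3)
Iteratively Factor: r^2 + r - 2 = (r - 1)*(r + 2)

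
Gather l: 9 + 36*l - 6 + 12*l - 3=48*l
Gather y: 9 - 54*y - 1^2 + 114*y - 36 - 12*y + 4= 48*y - 24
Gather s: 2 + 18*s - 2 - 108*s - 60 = -90*s - 60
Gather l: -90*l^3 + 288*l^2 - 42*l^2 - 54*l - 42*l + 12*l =-90*l^3 + 246*l^2 - 84*l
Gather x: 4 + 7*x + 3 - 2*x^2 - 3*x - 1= -2*x^2 + 4*x + 6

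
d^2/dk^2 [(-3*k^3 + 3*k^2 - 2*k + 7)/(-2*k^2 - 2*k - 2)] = (5*k^3 - 3*k^2 - 18*k - 5)/(k^6 + 3*k^5 + 6*k^4 + 7*k^3 + 6*k^2 + 3*k + 1)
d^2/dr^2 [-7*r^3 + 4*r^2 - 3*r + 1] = 8 - 42*r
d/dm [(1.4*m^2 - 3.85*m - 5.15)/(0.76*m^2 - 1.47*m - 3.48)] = (0.868*m^2 - 1.916*m + 5.8275)/(0.5776*m^4 - 2.2344*m^3 - 3.1287*m^2 + 10.2312*m + 12.1104)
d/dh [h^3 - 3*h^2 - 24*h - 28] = 3*h^2 - 6*h - 24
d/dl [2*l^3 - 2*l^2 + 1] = 2*l*(3*l - 2)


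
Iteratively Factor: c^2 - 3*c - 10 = (c + 2)*(c - 5)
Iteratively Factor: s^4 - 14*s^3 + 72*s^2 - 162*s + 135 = (s - 5)*(s^3 - 9*s^2 + 27*s - 27) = (s - 5)*(s - 3)*(s^2 - 6*s + 9) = (s - 5)*(s - 3)^2*(s - 3)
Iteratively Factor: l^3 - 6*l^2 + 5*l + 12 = (l + 1)*(l^2 - 7*l + 12) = (l - 4)*(l + 1)*(l - 3)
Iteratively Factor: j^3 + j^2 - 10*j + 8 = (j + 4)*(j^2 - 3*j + 2) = (j - 1)*(j + 4)*(j - 2)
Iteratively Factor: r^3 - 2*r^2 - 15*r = (r - 5)*(r^2 + 3*r) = (r - 5)*(r + 3)*(r)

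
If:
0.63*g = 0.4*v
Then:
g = 0.634920634920635*v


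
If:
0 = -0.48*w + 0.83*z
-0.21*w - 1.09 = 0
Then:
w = -5.19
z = -3.00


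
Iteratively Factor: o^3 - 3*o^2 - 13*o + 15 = (o - 1)*(o^2 - 2*o - 15) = (o - 5)*(o - 1)*(o + 3)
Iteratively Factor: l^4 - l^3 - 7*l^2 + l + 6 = (l - 1)*(l^3 - 7*l - 6) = (l - 1)*(l + 1)*(l^2 - l - 6) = (l - 3)*(l - 1)*(l + 1)*(l + 2)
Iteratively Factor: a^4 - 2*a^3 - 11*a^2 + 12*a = (a - 1)*(a^3 - a^2 - 12*a) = (a - 4)*(a - 1)*(a^2 + 3*a) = (a - 4)*(a - 1)*(a + 3)*(a)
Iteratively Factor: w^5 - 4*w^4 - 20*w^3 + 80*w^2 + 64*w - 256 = (w + 4)*(w^4 - 8*w^3 + 12*w^2 + 32*w - 64) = (w - 2)*(w + 4)*(w^3 - 6*w^2 + 32) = (w - 4)*(w - 2)*(w + 4)*(w^2 - 2*w - 8) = (w - 4)*(w - 2)*(w + 2)*(w + 4)*(w - 4)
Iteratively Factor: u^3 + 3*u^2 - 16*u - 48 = (u + 4)*(u^2 - u - 12) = (u - 4)*(u + 4)*(u + 3)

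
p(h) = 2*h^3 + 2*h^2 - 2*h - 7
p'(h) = 6*h^2 + 4*h - 2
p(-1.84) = -9.01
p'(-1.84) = 10.95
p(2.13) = 17.14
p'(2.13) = 33.74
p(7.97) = 1116.62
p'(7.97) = 411.01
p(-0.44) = -5.90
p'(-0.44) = -2.60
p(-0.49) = -5.78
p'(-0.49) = -2.52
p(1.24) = -2.59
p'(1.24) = 12.19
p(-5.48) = -265.11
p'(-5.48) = 156.26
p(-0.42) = -5.96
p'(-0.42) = -2.62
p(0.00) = -7.00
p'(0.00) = -2.00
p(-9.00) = -1285.00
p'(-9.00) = 448.00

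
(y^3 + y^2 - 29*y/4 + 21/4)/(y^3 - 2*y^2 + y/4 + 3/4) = (2*y + 7)/(2*y + 1)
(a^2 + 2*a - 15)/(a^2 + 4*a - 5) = (a - 3)/(a - 1)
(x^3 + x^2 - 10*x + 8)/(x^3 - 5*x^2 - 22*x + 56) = (x - 1)/(x - 7)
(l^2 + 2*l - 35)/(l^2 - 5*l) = (l + 7)/l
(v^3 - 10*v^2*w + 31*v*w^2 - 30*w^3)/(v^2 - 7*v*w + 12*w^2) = (v^2 - 7*v*w + 10*w^2)/(v - 4*w)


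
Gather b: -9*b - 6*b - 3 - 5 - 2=-15*b - 10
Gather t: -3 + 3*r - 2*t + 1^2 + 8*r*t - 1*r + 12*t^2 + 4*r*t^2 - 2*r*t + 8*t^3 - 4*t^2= 2*r + 8*t^3 + t^2*(4*r + 8) + t*(6*r - 2) - 2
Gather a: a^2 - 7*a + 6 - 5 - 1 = a^2 - 7*a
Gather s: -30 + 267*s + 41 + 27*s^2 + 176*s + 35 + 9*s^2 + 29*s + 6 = 36*s^2 + 472*s + 52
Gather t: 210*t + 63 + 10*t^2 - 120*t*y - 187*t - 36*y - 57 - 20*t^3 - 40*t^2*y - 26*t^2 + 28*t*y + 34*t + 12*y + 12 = -20*t^3 + t^2*(-40*y - 16) + t*(57 - 92*y) - 24*y + 18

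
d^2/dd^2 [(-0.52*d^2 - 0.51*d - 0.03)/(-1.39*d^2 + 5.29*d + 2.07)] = (9.617966*d^3 + 9.324954*d^2 + 7.48098*d - 4.861326)/(2.685619*d^6 - 30.662427*d^5 + 104.695356*d^4 - 56.710387*d^3 - 155.913228*d^2 - 68.001363*d - 8.869743)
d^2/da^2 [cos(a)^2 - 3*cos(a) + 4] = 3*cos(a) - 2*cos(2*a)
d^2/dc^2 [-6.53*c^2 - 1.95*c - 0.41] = -13.0600000000000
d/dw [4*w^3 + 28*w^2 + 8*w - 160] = 12*w^2 + 56*w + 8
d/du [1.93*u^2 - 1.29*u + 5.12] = 3.86*u - 1.29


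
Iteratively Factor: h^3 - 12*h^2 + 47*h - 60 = (h - 3)*(h^2 - 9*h + 20) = (h - 4)*(h - 3)*(h - 5)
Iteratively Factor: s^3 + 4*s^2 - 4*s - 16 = (s - 2)*(s^2 + 6*s + 8) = (s - 2)*(s + 2)*(s + 4)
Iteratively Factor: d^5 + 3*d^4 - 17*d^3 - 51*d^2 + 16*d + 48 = (d - 1)*(d^4 + 4*d^3 - 13*d^2 - 64*d - 48) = (d - 1)*(d + 3)*(d^3 + d^2 - 16*d - 16) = (d - 1)*(d + 3)*(d + 4)*(d^2 - 3*d - 4) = (d - 4)*(d - 1)*(d + 3)*(d + 4)*(d + 1)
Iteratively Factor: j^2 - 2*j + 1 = (j - 1)*(j - 1)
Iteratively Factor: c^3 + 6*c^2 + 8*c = (c + 4)*(c^2 + 2*c) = c*(c + 4)*(c + 2)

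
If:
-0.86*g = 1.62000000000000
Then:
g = -1.88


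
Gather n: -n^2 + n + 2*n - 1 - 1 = -n^2 + 3*n - 2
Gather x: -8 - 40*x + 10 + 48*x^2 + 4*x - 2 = 48*x^2 - 36*x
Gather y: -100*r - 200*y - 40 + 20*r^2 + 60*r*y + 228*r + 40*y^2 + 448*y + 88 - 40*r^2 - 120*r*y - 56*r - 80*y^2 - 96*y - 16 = -20*r^2 + 72*r - 40*y^2 + y*(152 - 60*r) + 32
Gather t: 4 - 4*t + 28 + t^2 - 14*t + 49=t^2 - 18*t + 81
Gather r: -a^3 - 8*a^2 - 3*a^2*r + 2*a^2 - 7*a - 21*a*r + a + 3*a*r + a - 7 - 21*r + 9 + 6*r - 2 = -a^3 - 6*a^2 - 5*a + r*(-3*a^2 - 18*a - 15)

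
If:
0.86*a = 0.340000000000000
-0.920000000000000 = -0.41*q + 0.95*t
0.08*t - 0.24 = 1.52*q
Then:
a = 0.40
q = -0.21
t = -1.06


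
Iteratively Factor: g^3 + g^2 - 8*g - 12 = (g + 2)*(g^2 - g - 6) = (g - 3)*(g + 2)*(g + 2)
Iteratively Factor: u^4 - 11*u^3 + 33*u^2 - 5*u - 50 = (u - 5)*(u^3 - 6*u^2 + 3*u + 10) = (u - 5)^2*(u^2 - u - 2) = (u - 5)^2*(u - 2)*(u + 1)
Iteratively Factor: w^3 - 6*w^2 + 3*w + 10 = (w - 2)*(w^2 - 4*w - 5) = (w - 2)*(w + 1)*(w - 5)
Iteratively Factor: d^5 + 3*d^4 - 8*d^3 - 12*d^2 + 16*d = (d - 2)*(d^4 + 5*d^3 + 2*d^2 - 8*d) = (d - 2)*(d + 4)*(d^3 + d^2 - 2*d) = (d - 2)*(d - 1)*(d + 4)*(d^2 + 2*d) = (d - 2)*(d - 1)*(d + 2)*(d + 4)*(d)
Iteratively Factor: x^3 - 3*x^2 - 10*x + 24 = (x + 3)*(x^2 - 6*x + 8) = (x - 2)*(x + 3)*(x - 4)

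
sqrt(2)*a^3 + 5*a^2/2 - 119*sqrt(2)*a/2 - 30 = (a - 5*sqrt(2))*(a + 6*sqrt(2))*(sqrt(2)*a + 1/2)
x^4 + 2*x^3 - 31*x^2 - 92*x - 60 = (x - 6)*(x + 1)*(x + 2)*(x + 5)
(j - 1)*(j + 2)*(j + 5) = j^3 + 6*j^2 + 3*j - 10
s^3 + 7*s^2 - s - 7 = (s - 1)*(s + 1)*(s + 7)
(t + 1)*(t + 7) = t^2 + 8*t + 7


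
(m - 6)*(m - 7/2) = m^2 - 19*m/2 + 21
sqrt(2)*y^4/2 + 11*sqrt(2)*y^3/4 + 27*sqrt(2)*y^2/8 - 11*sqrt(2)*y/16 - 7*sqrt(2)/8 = (y - 1/2)*(y + 1/2)*(y + 7/2)*(sqrt(2)*y/2 + sqrt(2))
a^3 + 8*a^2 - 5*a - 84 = (a - 3)*(a + 4)*(a + 7)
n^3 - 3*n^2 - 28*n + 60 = (n - 6)*(n - 2)*(n + 5)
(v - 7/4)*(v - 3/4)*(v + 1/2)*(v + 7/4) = v^4 - v^3/4 - 55*v^2/16 + 49*v/64 + 147/128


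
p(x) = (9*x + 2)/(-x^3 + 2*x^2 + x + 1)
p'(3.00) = 14.44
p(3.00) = -5.80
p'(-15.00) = 0.00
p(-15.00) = -0.03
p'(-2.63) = -0.41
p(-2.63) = -0.71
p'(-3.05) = -0.29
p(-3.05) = -0.57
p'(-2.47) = -0.48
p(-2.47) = -0.78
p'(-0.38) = 7.88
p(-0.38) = -1.47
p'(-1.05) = -1.70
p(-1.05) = -2.25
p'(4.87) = 0.46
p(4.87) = -0.74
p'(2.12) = 16.16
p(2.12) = 8.17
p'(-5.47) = -0.07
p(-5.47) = -0.22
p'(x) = (9*x + 2)*(3*x^2 - 4*x - 1)/(-x^3 + 2*x^2 + x + 1)^2 + 9/(-x^3 + 2*x^2 + x + 1)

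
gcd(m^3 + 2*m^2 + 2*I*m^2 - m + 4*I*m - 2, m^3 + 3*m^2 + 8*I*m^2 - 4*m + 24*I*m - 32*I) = 1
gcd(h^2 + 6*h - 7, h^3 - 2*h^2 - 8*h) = 1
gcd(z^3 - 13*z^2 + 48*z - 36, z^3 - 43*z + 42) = z^2 - 7*z + 6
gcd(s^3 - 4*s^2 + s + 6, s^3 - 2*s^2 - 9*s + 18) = s^2 - 5*s + 6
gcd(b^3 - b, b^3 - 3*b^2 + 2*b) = b^2 - b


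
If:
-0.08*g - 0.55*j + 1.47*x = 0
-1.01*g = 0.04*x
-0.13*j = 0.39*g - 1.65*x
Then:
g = 0.00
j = 0.00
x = 0.00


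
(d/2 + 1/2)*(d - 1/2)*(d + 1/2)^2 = d^4/2 + 3*d^3/4 + d^2/8 - 3*d/16 - 1/16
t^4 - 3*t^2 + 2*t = t*(t - 1)^2*(t + 2)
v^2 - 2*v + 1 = (v - 1)^2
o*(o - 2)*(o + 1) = o^3 - o^2 - 2*o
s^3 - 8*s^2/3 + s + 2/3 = (s - 2)*(s - 1)*(s + 1/3)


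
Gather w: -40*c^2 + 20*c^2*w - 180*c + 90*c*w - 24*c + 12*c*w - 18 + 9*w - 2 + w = -40*c^2 - 204*c + w*(20*c^2 + 102*c + 10) - 20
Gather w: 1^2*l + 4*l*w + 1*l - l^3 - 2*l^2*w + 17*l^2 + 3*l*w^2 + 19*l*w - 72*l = -l^3 + 17*l^2 + 3*l*w^2 - 70*l + w*(-2*l^2 + 23*l)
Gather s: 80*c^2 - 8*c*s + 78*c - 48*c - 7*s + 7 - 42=80*c^2 + 30*c + s*(-8*c - 7) - 35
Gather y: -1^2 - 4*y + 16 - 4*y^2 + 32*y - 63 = -4*y^2 + 28*y - 48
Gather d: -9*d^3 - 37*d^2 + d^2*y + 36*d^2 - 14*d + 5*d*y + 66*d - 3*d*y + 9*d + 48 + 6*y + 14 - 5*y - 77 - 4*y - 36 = -9*d^3 + d^2*(y - 1) + d*(2*y + 61) - 3*y - 51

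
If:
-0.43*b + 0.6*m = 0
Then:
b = 1.3953488372093*m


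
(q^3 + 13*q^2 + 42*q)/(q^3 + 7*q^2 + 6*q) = (q + 7)/(q + 1)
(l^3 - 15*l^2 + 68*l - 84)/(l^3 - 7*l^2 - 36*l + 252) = (l - 2)/(l + 6)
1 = 1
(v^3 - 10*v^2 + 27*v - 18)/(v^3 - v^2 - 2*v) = (-v^3 + 10*v^2 - 27*v + 18)/(v*(-v^2 + v + 2))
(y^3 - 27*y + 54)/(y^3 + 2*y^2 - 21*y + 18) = (y - 3)/(y - 1)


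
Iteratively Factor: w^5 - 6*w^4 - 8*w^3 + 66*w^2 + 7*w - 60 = (w + 1)*(w^4 - 7*w^3 - w^2 + 67*w - 60) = (w - 5)*(w + 1)*(w^3 - 2*w^2 - 11*w + 12) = (w - 5)*(w - 4)*(w + 1)*(w^2 + 2*w - 3) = (w - 5)*(w - 4)*(w + 1)*(w + 3)*(w - 1)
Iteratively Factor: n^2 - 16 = (n + 4)*(n - 4)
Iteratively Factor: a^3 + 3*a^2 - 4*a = (a - 1)*(a^2 + 4*a) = a*(a - 1)*(a + 4)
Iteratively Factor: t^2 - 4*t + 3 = (t - 1)*(t - 3)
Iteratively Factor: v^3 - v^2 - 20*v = (v + 4)*(v^2 - 5*v) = v*(v + 4)*(v - 5)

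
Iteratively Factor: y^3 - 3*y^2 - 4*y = (y)*(y^2 - 3*y - 4) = y*(y - 4)*(y + 1)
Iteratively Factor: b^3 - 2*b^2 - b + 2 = (b + 1)*(b^2 - 3*b + 2) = (b - 2)*(b + 1)*(b - 1)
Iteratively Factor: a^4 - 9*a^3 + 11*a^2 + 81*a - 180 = (a - 4)*(a^3 - 5*a^2 - 9*a + 45) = (a - 4)*(a + 3)*(a^2 - 8*a + 15) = (a - 5)*(a - 4)*(a + 3)*(a - 3)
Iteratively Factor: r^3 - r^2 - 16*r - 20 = (r - 5)*(r^2 + 4*r + 4) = (r - 5)*(r + 2)*(r + 2)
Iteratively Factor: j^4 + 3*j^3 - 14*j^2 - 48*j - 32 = (j + 1)*(j^3 + 2*j^2 - 16*j - 32) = (j + 1)*(j + 2)*(j^2 - 16) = (j + 1)*(j + 2)*(j + 4)*(j - 4)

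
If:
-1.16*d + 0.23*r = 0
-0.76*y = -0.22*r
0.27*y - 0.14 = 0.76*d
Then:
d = -0.38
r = -1.93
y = -0.56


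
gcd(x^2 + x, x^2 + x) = x^2 + x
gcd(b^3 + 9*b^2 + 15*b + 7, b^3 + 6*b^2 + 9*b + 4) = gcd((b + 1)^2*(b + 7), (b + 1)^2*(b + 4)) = b^2 + 2*b + 1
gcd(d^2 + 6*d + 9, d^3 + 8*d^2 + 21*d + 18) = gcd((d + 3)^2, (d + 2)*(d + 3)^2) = d^2 + 6*d + 9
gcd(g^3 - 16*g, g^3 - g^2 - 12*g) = g^2 - 4*g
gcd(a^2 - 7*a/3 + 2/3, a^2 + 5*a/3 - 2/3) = a - 1/3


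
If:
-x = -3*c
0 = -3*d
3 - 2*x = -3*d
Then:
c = 1/2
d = 0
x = 3/2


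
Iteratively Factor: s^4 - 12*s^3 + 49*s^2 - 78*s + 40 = (s - 2)*(s^3 - 10*s^2 + 29*s - 20) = (s - 4)*(s - 2)*(s^2 - 6*s + 5) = (s - 5)*(s - 4)*(s - 2)*(s - 1)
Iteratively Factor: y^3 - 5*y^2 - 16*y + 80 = (y + 4)*(y^2 - 9*y + 20) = (y - 4)*(y + 4)*(y - 5)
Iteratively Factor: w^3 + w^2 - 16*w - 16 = (w + 4)*(w^2 - 3*w - 4) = (w - 4)*(w + 4)*(w + 1)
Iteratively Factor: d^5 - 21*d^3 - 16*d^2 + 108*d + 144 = (d + 2)*(d^4 - 2*d^3 - 17*d^2 + 18*d + 72) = (d + 2)*(d + 3)*(d^3 - 5*d^2 - 2*d + 24) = (d - 4)*(d + 2)*(d + 3)*(d^2 - d - 6) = (d - 4)*(d + 2)^2*(d + 3)*(d - 3)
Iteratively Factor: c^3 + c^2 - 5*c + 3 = (c - 1)*(c^2 + 2*c - 3) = (c - 1)^2*(c + 3)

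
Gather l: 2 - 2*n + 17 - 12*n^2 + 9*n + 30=-12*n^2 + 7*n + 49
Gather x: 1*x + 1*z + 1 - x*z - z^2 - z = x*(1 - z) - z^2 + 1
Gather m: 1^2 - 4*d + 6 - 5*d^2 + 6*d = -5*d^2 + 2*d + 7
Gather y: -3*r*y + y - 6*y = y*(-3*r - 5)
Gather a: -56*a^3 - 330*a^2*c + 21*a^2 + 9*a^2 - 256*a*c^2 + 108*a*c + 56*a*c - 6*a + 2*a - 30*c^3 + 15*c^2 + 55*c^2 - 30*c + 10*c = -56*a^3 + a^2*(30 - 330*c) + a*(-256*c^2 + 164*c - 4) - 30*c^3 + 70*c^2 - 20*c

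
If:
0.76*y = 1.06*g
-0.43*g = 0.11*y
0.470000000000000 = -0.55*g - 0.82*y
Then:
No Solution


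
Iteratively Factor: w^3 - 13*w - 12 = (w + 3)*(w^2 - 3*w - 4) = (w + 1)*(w + 3)*(w - 4)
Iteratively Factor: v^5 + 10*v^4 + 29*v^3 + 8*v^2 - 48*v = (v + 4)*(v^4 + 6*v^3 + 5*v^2 - 12*v) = v*(v + 4)*(v^3 + 6*v^2 + 5*v - 12) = v*(v + 4)^2*(v^2 + 2*v - 3) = v*(v + 3)*(v + 4)^2*(v - 1)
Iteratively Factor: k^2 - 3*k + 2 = (k - 1)*(k - 2)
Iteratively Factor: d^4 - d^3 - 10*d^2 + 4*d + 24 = (d + 2)*(d^3 - 3*d^2 - 4*d + 12) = (d - 2)*(d + 2)*(d^2 - d - 6) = (d - 2)*(d + 2)^2*(d - 3)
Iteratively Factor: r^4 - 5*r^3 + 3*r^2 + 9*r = (r - 3)*(r^3 - 2*r^2 - 3*r) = (r - 3)*(r + 1)*(r^2 - 3*r) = (r - 3)^2*(r + 1)*(r)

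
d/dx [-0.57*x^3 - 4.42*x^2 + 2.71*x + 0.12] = -1.71*x^2 - 8.84*x + 2.71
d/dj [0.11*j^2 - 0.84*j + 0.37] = 0.22*j - 0.84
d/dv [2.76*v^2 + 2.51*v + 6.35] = 5.52*v + 2.51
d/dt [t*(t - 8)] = 2*t - 8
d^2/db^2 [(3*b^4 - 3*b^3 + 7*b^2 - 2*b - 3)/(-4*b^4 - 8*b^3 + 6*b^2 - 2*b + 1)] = 2*(144*b^9 - 552*b^8 - 120*b^7 + 172*b^6 + 2052*b^5 + 222*b^4 - 1418*b^3 + 726*b^2 - 63*b - 9)/(64*b^12 + 384*b^11 + 480*b^10 - 544*b^9 - 384*b^8 + 768*b^7 - 792*b^6 + 552*b^5 - 264*b^4 + 104*b^3 - 30*b^2 + 6*b - 1)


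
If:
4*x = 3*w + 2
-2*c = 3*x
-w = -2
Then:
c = -3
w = 2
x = 2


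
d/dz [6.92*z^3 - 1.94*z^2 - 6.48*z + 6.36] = 20.76*z^2 - 3.88*z - 6.48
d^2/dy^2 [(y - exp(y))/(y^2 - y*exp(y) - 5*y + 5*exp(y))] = 2/(y^3 - 15*y^2 + 75*y - 125)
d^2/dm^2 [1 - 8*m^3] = -48*m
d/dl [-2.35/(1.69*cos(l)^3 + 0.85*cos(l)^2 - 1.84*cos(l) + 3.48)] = (-11.9145*cos(l)^2 - 3.995*cos(l) + 4.324)*sin(l)/(1.69*cos(l)^3 + 0.85*cos(l)^2 - 1.84*cos(l) + 3.48)^2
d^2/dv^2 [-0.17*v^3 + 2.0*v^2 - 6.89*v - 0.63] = 4.0 - 1.02*v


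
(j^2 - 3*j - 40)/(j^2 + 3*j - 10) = (j - 8)/(j - 2)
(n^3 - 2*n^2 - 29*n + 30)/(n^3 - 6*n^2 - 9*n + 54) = (n^2 + 4*n - 5)/(n^2 - 9)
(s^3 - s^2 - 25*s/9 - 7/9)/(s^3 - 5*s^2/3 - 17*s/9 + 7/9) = (3*s + 1)/(3*s - 1)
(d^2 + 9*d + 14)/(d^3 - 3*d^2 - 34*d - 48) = (d + 7)/(d^2 - 5*d - 24)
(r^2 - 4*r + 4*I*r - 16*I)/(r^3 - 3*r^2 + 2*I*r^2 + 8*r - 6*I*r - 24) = (r - 4)/(r^2 - r*(3 + 2*I) + 6*I)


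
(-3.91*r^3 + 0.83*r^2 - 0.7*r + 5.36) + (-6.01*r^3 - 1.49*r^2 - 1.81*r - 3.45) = -9.92*r^3 - 0.66*r^2 - 2.51*r + 1.91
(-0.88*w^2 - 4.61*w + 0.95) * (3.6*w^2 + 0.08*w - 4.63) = -3.168*w^4 - 16.6664*w^3 + 7.1256*w^2 + 21.4203*w - 4.3985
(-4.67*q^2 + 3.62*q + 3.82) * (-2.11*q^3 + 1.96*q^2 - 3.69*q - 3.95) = 9.8537*q^5 - 16.7914*q^4 + 16.2673*q^3 + 12.5759*q^2 - 28.3948*q - 15.089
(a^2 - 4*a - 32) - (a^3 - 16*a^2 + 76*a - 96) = -a^3 + 17*a^2 - 80*a + 64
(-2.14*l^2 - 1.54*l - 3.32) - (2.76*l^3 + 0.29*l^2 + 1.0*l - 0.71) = -2.76*l^3 - 2.43*l^2 - 2.54*l - 2.61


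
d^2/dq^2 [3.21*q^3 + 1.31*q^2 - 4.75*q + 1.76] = 19.26*q + 2.62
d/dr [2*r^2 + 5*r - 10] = 4*r + 5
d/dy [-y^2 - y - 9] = -2*y - 1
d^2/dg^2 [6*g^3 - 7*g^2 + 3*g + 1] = 36*g - 14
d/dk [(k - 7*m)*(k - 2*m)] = 2*k - 9*m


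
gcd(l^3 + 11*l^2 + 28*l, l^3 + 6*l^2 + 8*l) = l^2 + 4*l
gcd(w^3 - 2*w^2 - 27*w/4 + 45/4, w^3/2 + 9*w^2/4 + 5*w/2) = w + 5/2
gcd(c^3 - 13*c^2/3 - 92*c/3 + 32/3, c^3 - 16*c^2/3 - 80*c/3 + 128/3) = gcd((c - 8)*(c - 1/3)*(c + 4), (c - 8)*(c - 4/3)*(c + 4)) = c^2 - 4*c - 32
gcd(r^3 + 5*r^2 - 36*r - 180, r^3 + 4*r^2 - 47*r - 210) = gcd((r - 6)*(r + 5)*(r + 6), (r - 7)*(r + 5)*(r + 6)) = r^2 + 11*r + 30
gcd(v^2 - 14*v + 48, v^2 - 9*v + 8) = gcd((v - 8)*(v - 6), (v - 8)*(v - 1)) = v - 8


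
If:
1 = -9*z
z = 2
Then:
No Solution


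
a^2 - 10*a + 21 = (a - 7)*(a - 3)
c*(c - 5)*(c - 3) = c^3 - 8*c^2 + 15*c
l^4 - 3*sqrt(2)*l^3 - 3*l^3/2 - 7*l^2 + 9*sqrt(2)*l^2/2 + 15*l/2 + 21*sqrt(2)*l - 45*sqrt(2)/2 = (l - 3)*(l - 1)*(l + 5/2)*(l - 3*sqrt(2))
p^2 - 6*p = p*(p - 6)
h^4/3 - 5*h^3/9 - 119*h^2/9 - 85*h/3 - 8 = (h/3 + 1)*(h - 8)*(h + 1/3)*(h + 3)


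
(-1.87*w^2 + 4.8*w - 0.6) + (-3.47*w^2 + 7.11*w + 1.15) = -5.34*w^2 + 11.91*w + 0.55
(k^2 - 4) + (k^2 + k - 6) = 2*k^2 + k - 10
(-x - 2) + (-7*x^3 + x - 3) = -7*x^3 - 5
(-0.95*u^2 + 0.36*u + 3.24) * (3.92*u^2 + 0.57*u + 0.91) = -3.724*u^4 + 0.8697*u^3 + 12.0415*u^2 + 2.1744*u + 2.9484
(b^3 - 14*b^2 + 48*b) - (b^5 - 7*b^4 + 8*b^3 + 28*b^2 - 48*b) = -b^5 + 7*b^4 - 7*b^3 - 42*b^2 + 96*b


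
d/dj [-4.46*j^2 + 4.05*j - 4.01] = 4.05 - 8.92*j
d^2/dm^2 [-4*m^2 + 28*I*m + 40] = -8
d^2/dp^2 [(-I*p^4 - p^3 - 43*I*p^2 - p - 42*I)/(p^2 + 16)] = 2*(-I*p^6 - 48*I*p^4 + 15*p^3 + 402*I*p^2 - 720*p - 10336*I)/(p^6 + 48*p^4 + 768*p^2 + 4096)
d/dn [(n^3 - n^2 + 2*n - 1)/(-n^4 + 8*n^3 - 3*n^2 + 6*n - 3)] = n^2*(n^4 - 2*n^3 + 11*n^2 - 24*n + 15)/(n^8 - 16*n^7 + 70*n^6 - 60*n^5 + 111*n^4 - 84*n^3 + 54*n^2 - 36*n + 9)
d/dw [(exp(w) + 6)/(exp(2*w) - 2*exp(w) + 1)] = (-exp(w) - 13)*exp(w)/(exp(3*w) - 3*exp(2*w) + 3*exp(w) - 1)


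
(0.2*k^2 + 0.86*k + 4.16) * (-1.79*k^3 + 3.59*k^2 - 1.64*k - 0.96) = -0.358*k^5 - 0.8214*k^4 - 4.687*k^3 + 13.332*k^2 - 7.648*k - 3.9936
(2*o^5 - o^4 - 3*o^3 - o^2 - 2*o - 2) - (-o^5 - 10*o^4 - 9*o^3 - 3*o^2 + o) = 3*o^5 + 9*o^4 + 6*o^3 + 2*o^2 - 3*o - 2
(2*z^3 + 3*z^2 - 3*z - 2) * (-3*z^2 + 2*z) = -6*z^5 - 5*z^4 + 15*z^3 - 4*z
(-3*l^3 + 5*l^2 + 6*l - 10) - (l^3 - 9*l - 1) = -4*l^3 + 5*l^2 + 15*l - 9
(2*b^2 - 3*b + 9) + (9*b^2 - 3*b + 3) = 11*b^2 - 6*b + 12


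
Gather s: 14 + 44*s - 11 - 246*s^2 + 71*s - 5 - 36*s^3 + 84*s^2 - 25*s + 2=-36*s^3 - 162*s^2 + 90*s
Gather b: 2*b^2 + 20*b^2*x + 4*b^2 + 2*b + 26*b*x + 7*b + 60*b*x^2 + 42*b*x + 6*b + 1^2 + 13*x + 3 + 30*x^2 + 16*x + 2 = b^2*(20*x + 6) + b*(60*x^2 + 68*x + 15) + 30*x^2 + 29*x + 6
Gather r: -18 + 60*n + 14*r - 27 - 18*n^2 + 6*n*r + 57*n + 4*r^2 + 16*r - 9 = -18*n^2 + 117*n + 4*r^2 + r*(6*n + 30) - 54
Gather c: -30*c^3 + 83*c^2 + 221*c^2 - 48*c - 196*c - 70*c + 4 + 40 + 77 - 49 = -30*c^3 + 304*c^2 - 314*c + 72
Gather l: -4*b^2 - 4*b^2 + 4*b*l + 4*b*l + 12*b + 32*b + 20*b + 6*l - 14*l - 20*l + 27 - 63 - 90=-8*b^2 + 64*b + l*(8*b - 28) - 126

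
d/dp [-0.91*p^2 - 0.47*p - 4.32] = -1.82*p - 0.47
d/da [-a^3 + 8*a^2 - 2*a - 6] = -3*a^2 + 16*a - 2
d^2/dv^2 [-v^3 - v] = -6*v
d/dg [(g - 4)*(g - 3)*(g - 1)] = 3*g^2 - 16*g + 19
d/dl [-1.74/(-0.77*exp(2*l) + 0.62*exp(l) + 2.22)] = (1.0788 - 2.6796*exp(l))*exp(l)/(-0.77*exp(2*l) + 0.62*exp(l) + 2.22)^2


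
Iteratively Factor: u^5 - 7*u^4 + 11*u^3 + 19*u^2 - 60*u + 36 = (u + 2)*(u^4 - 9*u^3 + 29*u^2 - 39*u + 18) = (u - 1)*(u + 2)*(u^3 - 8*u^2 + 21*u - 18) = (u - 3)*(u - 1)*(u + 2)*(u^2 - 5*u + 6) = (u - 3)*(u - 2)*(u - 1)*(u + 2)*(u - 3)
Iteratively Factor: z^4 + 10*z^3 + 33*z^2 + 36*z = (z + 4)*(z^3 + 6*z^2 + 9*z) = z*(z + 4)*(z^2 + 6*z + 9) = z*(z + 3)*(z + 4)*(z + 3)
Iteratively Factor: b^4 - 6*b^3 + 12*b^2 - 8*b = (b - 2)*(b^3 - 4*b^2 + 4*b) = b*(b - 2)*(b^2 - 4*b + 4) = b*(b - 2)^2*(b - 2)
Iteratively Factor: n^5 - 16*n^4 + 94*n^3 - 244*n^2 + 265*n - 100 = (n - 1)*(n^4 - 15*n^3 + 79*n^2 - 165*n + 100) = (n - 5)*(n - 1)*(n^3 - 10*n^2 + 29*n - 20) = (n - 5)*(n - 1)^2*(n^2 - 9*n + 20) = (n - 5)^2*(n - 1)^2*(n - 4)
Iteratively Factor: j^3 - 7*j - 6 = (j + 2)*(j^2 - 2*j - 3) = (j - 3)*(j + 2)*(j + 1)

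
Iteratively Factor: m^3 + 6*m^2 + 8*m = (m)*(m^2 + 6*m + 8) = m*(m + 4)*(m + 2)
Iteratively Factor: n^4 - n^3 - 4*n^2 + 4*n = (n - 1)*(n^3 - 4*n) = n*(n - 1)*(n^2 - 4) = n*(n - 2)*(n - 1)*(n + 2)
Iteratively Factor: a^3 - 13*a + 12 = (a - 1)*(a^2 + a - 12) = (a - 3)*(a - 1)*(a + 4)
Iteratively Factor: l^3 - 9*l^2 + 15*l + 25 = (l - 5)*(l^2 - 4*l - 5) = (l - 5)^2*(l + 1)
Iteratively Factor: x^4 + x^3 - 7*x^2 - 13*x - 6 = (x + 2)*(x^3 - x^2 - 5*x - 3) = (x + 1)*(x + 2)*(x^2 - 2*x - 3) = (x - 3)*(x + 1)*(x + 2)*(x + 1)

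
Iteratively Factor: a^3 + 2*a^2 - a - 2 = (a - 1)*(a^2 + 3*a + 2) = (a - 1)*(a + 1)*(a + 2)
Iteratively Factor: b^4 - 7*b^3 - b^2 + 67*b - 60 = (b - 4)*(b^3 - 3*b^2 - 13*b + 15) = (b - 4)*(b - 1)*(b^2 - 2*b - 15) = (b - 4)*(b - 1)*(b + 3)*(b - 5)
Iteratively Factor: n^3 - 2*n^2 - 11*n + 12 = (n - 1)*(n^2 - n - 12) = (n - 1)*(n + 3)*(n - 4)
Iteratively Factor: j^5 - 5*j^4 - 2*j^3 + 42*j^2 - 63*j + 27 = (j + 3)*(j^4 - 8*j^3 + 22*j^2 - 24*j + 9) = (j - 1)*(j + 3)*(j^3 - 7*j^2 + 15*j - 9) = (j - 3)*(j - 1)*(j + 3)*(j^2 - 4*j + 3) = (j - 3)*(j - 1)^2*(j + 3)*(j - 3)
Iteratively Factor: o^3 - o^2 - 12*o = (o)*(o^2 - o - 12) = o*(o + 3)*(o - 4)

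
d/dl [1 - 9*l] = -9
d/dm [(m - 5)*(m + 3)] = 2*m - 2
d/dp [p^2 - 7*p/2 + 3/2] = 2*p - 7/2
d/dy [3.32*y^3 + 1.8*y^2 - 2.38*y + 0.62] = 9.96*y^2 + 3.6*y - 2.38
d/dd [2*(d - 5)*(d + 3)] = 4*d - 4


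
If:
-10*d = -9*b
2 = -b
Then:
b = -2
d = -9/5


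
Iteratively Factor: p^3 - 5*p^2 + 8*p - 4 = (p - 2)*(p^2 - 3*p + 2) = (p - 2)^2*(p - 1)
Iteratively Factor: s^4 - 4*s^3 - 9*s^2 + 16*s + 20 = (s - 5)*(s^3 + s^2 - 4*s - 4) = (s - 5)*(s - 2)*(s^2 + 3*s + 2) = (s - 5)*(s - 2)*(s + 2)*(s + 1)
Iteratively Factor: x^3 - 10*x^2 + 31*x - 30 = (x - 2)*(x^2 - 8*x + 15) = (x - 3)*(x - 2)*(x - 5)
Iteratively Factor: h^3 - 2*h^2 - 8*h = (h - 4)*(h^2 + 2*h) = h*(h - 4)*(h + 2)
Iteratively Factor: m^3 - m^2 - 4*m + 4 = (m - 2)*(m^2 + m - 2) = (m - 2)*(m + 2)*(m - 1)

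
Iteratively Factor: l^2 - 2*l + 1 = (l - 1)*(l - 1)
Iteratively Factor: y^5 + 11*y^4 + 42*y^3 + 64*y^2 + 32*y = (y + 4)*(y^4 + 7*y^3 + 14*y^2 + 8*y) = (y + 4)^2*(y^3 + 3*y^2 + 2*y) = (y + 2)*(y + 4)^2*(y^2 + y) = y*(y + 2)*(y + 4)^2*(y + 1)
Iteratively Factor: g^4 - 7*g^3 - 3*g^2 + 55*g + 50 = (g - 5)*(g^3 - 2*g^2 - 13*g - 10) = (g - 5)*(g + 1)*(g^2 - 3*g - 10) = (g - 5)*(g + 1)*(g + 2)*(g - 5)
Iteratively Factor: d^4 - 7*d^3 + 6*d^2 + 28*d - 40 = (d - 5)*(d^3 - 2*d^2 - 4*d + 8) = (d - 5)*(d - 2)*(d^2 - 4) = (d - 5)*(d - 2)^2*(d + 2)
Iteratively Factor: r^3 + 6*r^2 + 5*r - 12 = (r + 3)*(r^2 + 3*r - 4) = (r + 3)*(r + 4)*(r - 1)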